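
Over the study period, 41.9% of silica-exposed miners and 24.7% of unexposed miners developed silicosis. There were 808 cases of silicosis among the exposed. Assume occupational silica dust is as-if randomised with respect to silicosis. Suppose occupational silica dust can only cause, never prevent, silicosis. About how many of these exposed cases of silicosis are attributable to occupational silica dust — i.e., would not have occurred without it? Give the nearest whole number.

p₁ = 0.419, p₀ = 0.247.
PN = (p₁ − p₀)/p₁ = (0.419 − 0.247) / 0.419 ≈ 0.41050.
Attributable cases ≈ PN × (exposed cases) = 0.41050 × 808 ≈ 331.68.

about 332 cases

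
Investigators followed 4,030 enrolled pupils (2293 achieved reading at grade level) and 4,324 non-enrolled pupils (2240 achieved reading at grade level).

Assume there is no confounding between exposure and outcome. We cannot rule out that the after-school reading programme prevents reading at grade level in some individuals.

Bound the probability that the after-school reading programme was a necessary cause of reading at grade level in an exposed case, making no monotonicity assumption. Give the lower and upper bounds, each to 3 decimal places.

0.090 ≤ PN ≤ 0.847

p₁ = P(outcome | exposed) = 2293/4030 = 0.56898
p₀ = P(outcome | unexposed) = 2240/4324 = 0.51804
Under exogeneity alone the bounds on PN are max{0,(p₁−p₀)/p₁} ≤ PN ≤ min{1,(1−p₀)/p₁}.
  lower = (p₁ − p₀)/p₁ = 0.050944 / 0.56898 ≈ 0.0895
  upper = min{1, (1 − p₀)/p₁} = 0.48196 / 0.56898 ≈ 0.8471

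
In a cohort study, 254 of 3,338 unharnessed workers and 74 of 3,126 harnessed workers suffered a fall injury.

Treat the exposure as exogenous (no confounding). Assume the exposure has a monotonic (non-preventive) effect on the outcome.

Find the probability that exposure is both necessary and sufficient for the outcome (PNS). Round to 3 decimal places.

p₁ = P(outcome | exposed) = 254/3338 = 0.076093
p₀ = P(outcome | unexposed) = 74/3126 = 0.023672
Under exogeneity and monotonicity, PNS = p₁ − p₀.
PNS = 0.076093 − 0.023672 = 0.052421

PNS ≈ 0.052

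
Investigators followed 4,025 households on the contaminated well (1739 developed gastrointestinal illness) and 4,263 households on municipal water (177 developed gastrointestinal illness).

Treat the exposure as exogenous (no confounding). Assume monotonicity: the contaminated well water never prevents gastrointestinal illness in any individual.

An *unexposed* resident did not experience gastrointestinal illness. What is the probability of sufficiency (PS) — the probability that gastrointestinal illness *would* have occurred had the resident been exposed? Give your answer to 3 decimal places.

p₁ = P(outcome | exposed) = 1739/4025 = 0.43205
p₀ = P(outcome | unexposed) = 177/4263 = 0.04152
Under exogeneity and monotonicity, PS = (p₁ − p₀) / (1 − p₀).
PS = (0.43205 − 0.04152) / (1 − 0.04152) = 0.39053 / 0.95848 ≈ 0.4074

PS ≈ 0.407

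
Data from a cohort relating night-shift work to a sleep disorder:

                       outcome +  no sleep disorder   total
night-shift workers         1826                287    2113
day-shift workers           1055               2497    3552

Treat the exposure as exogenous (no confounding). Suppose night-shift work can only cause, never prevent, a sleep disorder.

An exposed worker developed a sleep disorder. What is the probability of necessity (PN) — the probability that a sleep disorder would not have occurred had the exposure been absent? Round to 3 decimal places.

PN ≈ 0.656

p₁ = P(outcome | exposed) = 1826/2113 = 0.86417
p₀ = P(outcome | unexposed) = 1055/3552 = 0.29702
Under exogeneity and monotonicity, PN = (p₁ − p₀) / p₁.
PN = (0.86417 − 0.29702) / 0.86417 = 0.56716 / 0.86417 ≈ 0.6563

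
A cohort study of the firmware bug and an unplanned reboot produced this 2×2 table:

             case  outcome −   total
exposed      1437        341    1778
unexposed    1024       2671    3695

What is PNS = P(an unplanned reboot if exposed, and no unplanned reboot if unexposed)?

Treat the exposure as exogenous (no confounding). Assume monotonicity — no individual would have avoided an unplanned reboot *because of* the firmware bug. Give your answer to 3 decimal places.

p₁ = P(outcome | exposed) = 1437/1778 = 0.80821
p₀ = P(outcome | unexposed) = 1024/3695 = 0.27713
Under exogeneity and monotonicity, PNS = p₁ − p₀.
PNS = 0.80821 − 0.27713 = 0.53108

PNS ≈ 0.531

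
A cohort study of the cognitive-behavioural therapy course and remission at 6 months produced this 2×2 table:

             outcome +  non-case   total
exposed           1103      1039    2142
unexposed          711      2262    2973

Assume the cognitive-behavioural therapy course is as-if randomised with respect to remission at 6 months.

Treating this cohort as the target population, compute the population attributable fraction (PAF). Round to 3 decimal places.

PAF ≈ 0.326

p₁ = P(outcome | exposed) = 1103/2142 = 0.51494
p₀ = P(outcome | unexposed) = 711/2973 = 0.23915
Exposure prevalence π = 2142/5115 = 0.41877; overall risk P(Y=1) = 0.35464.
Under exogeneity, PAF = [P(Y=1) − p₀]/P(Y=1).
PAF = (0.35464 − 0.23915) / 0.35464 ≈ 0.3257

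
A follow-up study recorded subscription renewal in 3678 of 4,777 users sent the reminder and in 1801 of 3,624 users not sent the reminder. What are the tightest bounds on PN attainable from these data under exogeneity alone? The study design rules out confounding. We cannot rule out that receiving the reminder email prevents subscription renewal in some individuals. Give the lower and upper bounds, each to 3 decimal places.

p₁ = P(outcome | exposed) = 3678/4777 = 0.76994
p₀ = P(outcome | unexposed) = 1801/3624 = 0.49696
Under exogeneity alone the bounds on PN are max{0,(p₁−p₀)/p₁} ≤ PN ≤ min{1,(1−p₀)/p₁}.
  lower = (p₁ − p₀)/p₁ = 0.27297 / 0.76994 ≈ 0.3545
  upper = min{1, (1 − p₀)/p₁} = 0.50304 / 0.76994 ≈ 0.6533

0.355 ≤ PN ≤ 0.653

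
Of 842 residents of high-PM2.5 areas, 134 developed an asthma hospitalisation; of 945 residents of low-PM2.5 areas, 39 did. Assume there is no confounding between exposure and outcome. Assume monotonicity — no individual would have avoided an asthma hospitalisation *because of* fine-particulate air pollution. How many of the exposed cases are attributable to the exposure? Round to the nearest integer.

about 99 cases

p₁ = P(outcome | exposed) = 134/842 = 0.15914
p₀ = P(outcome | unexposed) = 39/945 = 0.04127
PN = (p₁ − p₀)/p₁ = (0.15914 − 0.04127) / 0.15914 ≈ 0.74068.
Attributable cases ≈ PN × (exposed cases) = 0.74068 × 134 ≈ 99.25.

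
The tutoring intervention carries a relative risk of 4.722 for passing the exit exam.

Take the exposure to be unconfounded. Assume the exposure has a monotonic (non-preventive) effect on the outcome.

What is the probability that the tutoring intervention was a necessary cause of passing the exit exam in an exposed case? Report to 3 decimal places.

PN ≈ 0.788

Under exogeneity and monotonicity, PN = (RR − 1) / RR = 1 − 1/RR.
PN = (4.722 − 1) / 4.722 = 3.722 / 4.722 ≈ 0.7882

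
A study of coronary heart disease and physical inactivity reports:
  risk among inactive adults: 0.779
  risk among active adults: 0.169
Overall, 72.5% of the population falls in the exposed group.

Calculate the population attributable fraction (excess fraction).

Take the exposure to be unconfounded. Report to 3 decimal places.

PAF ≈ 0.724

Let p₁ = 0.779, p₀ = 0.169.
Overall risk P(Y=1) = π·p₁ + (1−π)·p₀ = 0.725×0.779 + 0.275×0.169 = 0.61125.
Under exogeneity, PAF = [P(Y=1) − p₀] / P(Y=1).
PAF = (0.61125 − 0.169) / 0.61125 ≈ 0.7235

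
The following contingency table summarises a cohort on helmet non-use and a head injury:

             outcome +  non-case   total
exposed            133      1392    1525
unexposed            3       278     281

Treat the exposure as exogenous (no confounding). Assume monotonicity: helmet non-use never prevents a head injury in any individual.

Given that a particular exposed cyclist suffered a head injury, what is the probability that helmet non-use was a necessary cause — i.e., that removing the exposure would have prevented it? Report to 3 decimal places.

PN ≈ 0.878

p₁ = P(outcome | exposed) = 133/1525 = 0.087213
p₀ = P(outcome | unexposed) = 3/281 = 0.010676
Under exogeneity and monotonicity, PN = (p₁ − p₀) / p₁.
PN = (0.087213 − 0.010676) / 0.087213 = 0.076537 / 0.087213 ≈ 0.8776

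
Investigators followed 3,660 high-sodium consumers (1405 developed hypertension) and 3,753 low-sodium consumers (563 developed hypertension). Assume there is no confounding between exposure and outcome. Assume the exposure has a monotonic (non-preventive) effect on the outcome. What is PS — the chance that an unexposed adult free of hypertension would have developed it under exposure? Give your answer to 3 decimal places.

p₁ = P(outcome | exposed) = 1405/3660 = 0.38388
p₀ = P(outcome | unexposed) = 563/3753 = 0.15001
Under exogeneity and monotonicity, PS = (p₁ − p₀) / (1 − p₀).
PS = (0.38388 − 0.15001) / (1 − 0.15001) = 0.23387 / 0.84999 ≈ 0.2751

PS ≈ 0.275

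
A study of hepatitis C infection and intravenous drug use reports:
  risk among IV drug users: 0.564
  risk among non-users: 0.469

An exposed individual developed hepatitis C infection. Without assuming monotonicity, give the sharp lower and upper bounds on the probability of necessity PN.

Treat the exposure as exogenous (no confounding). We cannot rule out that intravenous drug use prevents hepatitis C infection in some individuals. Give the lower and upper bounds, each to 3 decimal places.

Let p₁ = 0.564, p₀ = 0.469.
Under exogeneity alone the bounds on PN are max{0,(p₁−p₀)/p₁} ≤ PN ≤ min{1,(1−p₀)/p₁}.
  lower = (p₁ − p₀)/p₁ = 0.095 / 0.564 ≈ 0.1684
  upper = min{1, (1 − p₀)/p₁} = 0.531 / 0.564 ≈ 0.9415

0.168 ≤ PN ≤ 0.941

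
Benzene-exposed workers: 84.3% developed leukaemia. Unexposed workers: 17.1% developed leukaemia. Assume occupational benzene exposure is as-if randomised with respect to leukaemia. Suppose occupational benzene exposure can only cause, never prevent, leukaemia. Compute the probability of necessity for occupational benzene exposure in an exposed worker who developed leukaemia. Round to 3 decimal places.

p₁ = 0.843, p₀ = 0.171.
Under exogeneity and monotonicity, PN = (p₁ − p₀) / p₁.
PN = (0.843 − 0.171) / 0.843 = 0.672 / 0.843 ≈ 0.7972

PN ≈ 0.797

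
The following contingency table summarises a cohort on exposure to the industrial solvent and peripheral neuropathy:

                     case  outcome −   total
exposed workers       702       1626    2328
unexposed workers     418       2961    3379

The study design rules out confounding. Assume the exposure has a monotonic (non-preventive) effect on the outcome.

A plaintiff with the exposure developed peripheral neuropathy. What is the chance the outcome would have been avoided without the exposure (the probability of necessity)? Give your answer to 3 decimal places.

PN ≈ 0.590

p₁ = P(outcome | exposed) = 702/2328 = 0.30155
p₀ = P(outcome | unexposed) = 418/3379 = 0.12371
Under exogeneity and monotonicity, PN = (p₁ − p₀)/p₁.
PN = (0.30155 − 0.12371) / 0.30155 ≈ 0.5898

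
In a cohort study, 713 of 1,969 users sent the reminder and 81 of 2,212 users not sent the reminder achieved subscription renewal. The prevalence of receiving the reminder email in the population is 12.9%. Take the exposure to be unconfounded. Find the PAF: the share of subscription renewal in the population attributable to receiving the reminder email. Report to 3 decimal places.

p₁ = P(outcome | exposed) = 713/1969 = 0.36211
p₀ = P(outcome | unexposed) = 81/2212 = 0.036618
Overall risk P(Y=1) = π·p₁ + (1−π)·p₀ = 0.129×0.36211 + 0.871×0.036618 = 0.078607.
Under exogeneity, PAF = [P(Y=1) − p₀] / P(Y=1).
PAF = (0.078607 − 0.036618) / 0.078607 ≈ 0.5342

PAF ≈ 0.534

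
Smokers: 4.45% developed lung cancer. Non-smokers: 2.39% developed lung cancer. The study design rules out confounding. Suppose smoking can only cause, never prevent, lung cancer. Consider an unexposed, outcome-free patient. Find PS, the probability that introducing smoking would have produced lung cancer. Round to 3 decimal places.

PS ≈ 0.021

p₁ = 0.0445, p₀ = 0.0239.
Under exogeneity and monotonicity, PS = (p₁ − p₀) / (1 − p₀).
PS = (0.0445 − 0.0239) / (1 − 0.0239) = 0.0206 / 0.9761 ≈ 0.0211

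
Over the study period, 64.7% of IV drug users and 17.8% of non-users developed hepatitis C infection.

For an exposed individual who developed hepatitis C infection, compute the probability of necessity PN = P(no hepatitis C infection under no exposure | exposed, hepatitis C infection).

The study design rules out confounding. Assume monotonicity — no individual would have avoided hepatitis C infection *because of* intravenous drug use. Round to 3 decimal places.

PN ≈ 0.725

p₁ = 0.647, p₀ = 0.178.
Under exogeneity and monotonicity, PN = (p₁ − p₀) / p₁.
PN = (0.647 − 0.178) / 0.647 = 0.469 / 0.647 ≈ 0.7249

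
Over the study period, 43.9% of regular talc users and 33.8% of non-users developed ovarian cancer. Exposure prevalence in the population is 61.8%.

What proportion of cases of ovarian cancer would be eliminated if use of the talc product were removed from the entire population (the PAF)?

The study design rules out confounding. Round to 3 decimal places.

PAF ≈ 0.156

p₁ = 0.439, p₀ = 0.338.
Overall risk P(Y=1) = π·p₁ + (1−π)·p₀ = 0.618×0.439 + 0.382×0.338 = 0.40042.
Under exogeneity, PAF = [P(Y=1) − p₀] / P(Y=1).
PAF = (0.40042 − 0.338) / 0.40042 ≈ 0.1559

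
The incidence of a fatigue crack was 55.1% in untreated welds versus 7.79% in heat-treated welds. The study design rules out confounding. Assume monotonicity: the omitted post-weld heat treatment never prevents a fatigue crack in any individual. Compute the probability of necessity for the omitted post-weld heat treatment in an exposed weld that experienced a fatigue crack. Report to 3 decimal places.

p₁ = 0.551, p₀ = 0.0779.
Under exogeneity and monotonicity, PN = (p₁ − p₀) / p₁.
PN = (0.551 − 0.0779) / 0.551 = 0.4731 / 0.551 ≈ 0.8586

PN ≈ 0.859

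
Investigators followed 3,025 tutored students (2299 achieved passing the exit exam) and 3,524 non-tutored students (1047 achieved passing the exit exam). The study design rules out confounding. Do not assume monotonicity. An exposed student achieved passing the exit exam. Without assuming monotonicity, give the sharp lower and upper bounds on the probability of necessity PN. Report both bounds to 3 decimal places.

p₁ = P(outcome | exposed) = 2299/3025 = 0.76
p₀ = P(outcome | unexposed) = 1047/3524 = 0.29711
Under exogeneity alone the bounds on PN are max{0,(p₁−p₀)/p₁} ≤ PN ≤ min{1,(1−p₀)/p₁}.
  lower = (p₁ − p₀)/p₁ = 0.46289 / 0.76 ≈ 0.6091
  upper = min{1, (1 − p₀)/p₁} = 0.70289 / 0.76 ≈ 0.9249

0.609 ≤ PN ≤ 0.925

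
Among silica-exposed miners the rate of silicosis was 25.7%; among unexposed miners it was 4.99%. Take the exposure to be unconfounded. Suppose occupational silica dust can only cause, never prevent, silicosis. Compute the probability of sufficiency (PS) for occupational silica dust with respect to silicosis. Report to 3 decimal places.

p₁ = 0.257, p₀ = 0.0499.
Under exogeneity and monotonicity, PS = (p₁ − p₀) / (1 − p₀).
PS = (0.257 − 0.0499) / (1 − 0.0499) = 0.2071 / 0.9501 ≈ 0.2180

PS ≈ 0.218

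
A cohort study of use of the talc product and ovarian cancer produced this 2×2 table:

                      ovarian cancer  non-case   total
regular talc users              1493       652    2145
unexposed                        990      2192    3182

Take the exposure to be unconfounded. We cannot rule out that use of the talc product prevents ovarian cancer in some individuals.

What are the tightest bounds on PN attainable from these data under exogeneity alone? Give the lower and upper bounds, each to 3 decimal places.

0.553 ≤ PN ≤ 0.990

p₁ = P(outcome | exposed) = 1493/2145 = 0.69604
p₀ = P(outcome | unexposed) = 990/3182 = 0.31113
Under exogeneity alone the bounds on PN are max{0,(p₁−p₀)/p₁} ≤ PN ≤ min{1,(1−p₀)/p₁}.
  lower = (p₁ − p₀)/p₁ = 0.38491 / 0.69604 ≈ 0.5530
  upper = min{1, (1 − p₀)/p₁} = 0.68887 / 0.69604 ≈ 0.9897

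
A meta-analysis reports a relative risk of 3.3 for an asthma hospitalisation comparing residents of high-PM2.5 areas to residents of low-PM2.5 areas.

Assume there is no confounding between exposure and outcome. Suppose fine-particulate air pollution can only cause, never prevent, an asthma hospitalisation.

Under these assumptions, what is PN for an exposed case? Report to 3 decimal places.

Under exogeneity and monotonicity, PN = (RR − 1) / RR = 1 − 1/RR.
PN = (3.3 − 1) / 3.3 = 2.3 / 3.3 ≈ 0.6970

PN ≈ 0.697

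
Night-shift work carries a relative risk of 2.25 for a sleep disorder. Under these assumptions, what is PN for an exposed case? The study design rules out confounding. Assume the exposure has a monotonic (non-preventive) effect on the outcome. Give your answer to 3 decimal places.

Under exogeneity and monotonicity, PN = (RR − 1) / RR = 1 − 1/RR.
PN = (2.25 − 1) / 2.25 = 1.25 / 2.25 ≈ 0.5556

PN ≈ 0.556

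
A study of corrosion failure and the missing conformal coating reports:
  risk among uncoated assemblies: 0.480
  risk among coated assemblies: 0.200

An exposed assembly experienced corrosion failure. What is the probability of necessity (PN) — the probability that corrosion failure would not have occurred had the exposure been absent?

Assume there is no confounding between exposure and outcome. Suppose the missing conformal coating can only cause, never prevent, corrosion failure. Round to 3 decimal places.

Let p₁ = 0.48, p₀ = 0.2.
Under exogeneity and monotonicity, PN = (p₁ − p₀) / p₁.
PN = (0.48 − 0.2) / 0.48 = 0.28 / 0.48 ≈ 0.5833

PN ≈ 0.583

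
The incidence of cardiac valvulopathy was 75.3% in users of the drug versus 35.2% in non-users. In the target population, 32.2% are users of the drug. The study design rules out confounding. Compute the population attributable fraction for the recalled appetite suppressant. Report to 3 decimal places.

PAF ≈ 0.268

p₁ = 0.753, p₀ = 0.352.
Overall risk P(Y=1) = π·p₁ + (1−π)·p₀ = 0.322×0.753 + 0.678×0.352 = 0.48112.
Under exogeneity, PAF = [P(Y=1) − p₀] / P(Y=1).
PAF = (0.48112 − 0.352) / 0.48112 ≈ 0.2684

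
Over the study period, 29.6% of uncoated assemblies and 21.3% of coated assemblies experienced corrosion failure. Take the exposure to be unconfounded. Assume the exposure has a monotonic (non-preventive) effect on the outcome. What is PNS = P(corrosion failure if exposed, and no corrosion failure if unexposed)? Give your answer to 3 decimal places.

p₁ = 0.296, p₀ = 0.213.
Under exogeneity and monotonicity, PNS = p₁ − p₀.
PNS = 0.296 − 0.213 = 0.083

PNS ≈ 0.083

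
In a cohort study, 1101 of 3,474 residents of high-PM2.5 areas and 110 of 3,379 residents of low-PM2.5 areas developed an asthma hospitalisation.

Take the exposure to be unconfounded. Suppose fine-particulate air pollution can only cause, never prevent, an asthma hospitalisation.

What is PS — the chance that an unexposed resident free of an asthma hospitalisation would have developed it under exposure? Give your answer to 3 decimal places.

PS ≈ 0.294

p₁ = P(outcome | exposed) = 1101/3474 = 0.31693
p₀ = P(outcome | unexposed) = 110/3379 = 0.032554
Under exogeneity and monotonicity, PS = (p₁ − p₀) / (1 − p₀).
PS = (0.31693 − 0.032554) / (1 − 0.032554) = 0.28437 / 0.96745 ≈ 0.2939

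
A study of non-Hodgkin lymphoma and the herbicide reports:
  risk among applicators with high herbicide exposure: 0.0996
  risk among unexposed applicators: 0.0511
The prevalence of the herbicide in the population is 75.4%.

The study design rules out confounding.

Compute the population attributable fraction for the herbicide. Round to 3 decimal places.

PAF ≈ 0.417

Let p₁ = 0.0996, p₀ = 0.0511.
Overall risk P(Y=1) = π·p₁ + (1−π)·p₀ = 0.754×0.0996 + 0.246×0.0511 = 0.087669.
Under exogeneity, PAF = [P(Y=1) − p₀] / P(Y=1).
PAF = (0.087669 − 0.0511) / 0.087669 ≈ 0.4171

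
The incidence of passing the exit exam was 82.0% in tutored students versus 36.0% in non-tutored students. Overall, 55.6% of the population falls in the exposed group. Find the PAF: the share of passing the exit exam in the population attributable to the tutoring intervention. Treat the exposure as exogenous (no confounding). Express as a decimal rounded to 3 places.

PAF ≈ 0.415

p₁ = 0.82, p₀ = 0.36.
Overall risk P(Y=1) = π·p₁ + (1−π)·p₀ = 0.556×0.82 + 0.444×0.36 = 0.61576.
Under exogeneity, PAF = [P(Y=1) − p₀] / P(Y=1).
PAF = (0.61576 − 0.36) / 0.61576 ≈ 0.4154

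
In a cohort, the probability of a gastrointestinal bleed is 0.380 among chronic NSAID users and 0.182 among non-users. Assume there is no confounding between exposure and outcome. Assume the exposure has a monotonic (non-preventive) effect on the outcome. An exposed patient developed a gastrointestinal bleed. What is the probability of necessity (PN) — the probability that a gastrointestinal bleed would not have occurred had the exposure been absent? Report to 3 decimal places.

Let p₁ = 0.38, p₀ = 0.182.
Under exogeneity and monotonicity, PN = (p₁ − p₀) / p₁.
PN = (0.38 − 0.182) / 0.38 = 0.198 / 0.38 ≈ 0.5211

PN ≈ 0.521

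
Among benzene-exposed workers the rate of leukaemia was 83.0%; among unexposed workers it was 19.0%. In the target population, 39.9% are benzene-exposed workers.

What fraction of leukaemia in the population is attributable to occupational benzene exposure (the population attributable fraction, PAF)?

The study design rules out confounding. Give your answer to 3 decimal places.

PAF ≈ 0.573

p₁ = 0.83, p₀ = 0.19.
Overall risk P(Y=1) = π·p₁ + (1−π)·p₀ = 0.399×0.83 + 0.601×0.19 = 0.44536.
Under exogeneity, PAF = [P(Y=1) − p₀] / P(Y=1).
PAF = (0.44536 − 0.19) / 0.44536 ≈ 0.5734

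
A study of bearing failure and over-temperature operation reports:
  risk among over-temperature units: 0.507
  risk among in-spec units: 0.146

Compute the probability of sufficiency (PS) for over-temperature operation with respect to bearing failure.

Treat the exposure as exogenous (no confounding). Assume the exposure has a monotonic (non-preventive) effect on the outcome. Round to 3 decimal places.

PS ≈ 0.423

Let p₁ = 0.507, p₀ = 0.146.
Under exogeneity and monotonicity, PS = (p₁ − p₀) / (1 − p₀).
PS = (0.507 − 0.146) / (1 − 0.146) = 0.361 / 0.854 ≈ 0.4227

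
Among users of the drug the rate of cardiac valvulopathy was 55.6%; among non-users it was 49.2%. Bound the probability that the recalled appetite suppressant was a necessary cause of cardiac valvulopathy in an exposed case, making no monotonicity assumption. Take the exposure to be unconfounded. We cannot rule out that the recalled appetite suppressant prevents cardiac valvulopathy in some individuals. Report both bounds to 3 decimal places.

0.115 ≤ PN ≤ 0.914

p₁ = 0.556, p₀ = 0.492.
Under exogeneity alone the bounds on PN are max{0,(p₁−p₀)/p₁} ≤ PN ≤ min{1,(1−p₀)/p₁}.
  lower = (p₁ − p₀)/p₁ = 0.064 / 0.556 ≈ 0.1151
  upper = min{1, (1 − p₀)/p₁} = 0.508 / 0.556 ≈ 0.9137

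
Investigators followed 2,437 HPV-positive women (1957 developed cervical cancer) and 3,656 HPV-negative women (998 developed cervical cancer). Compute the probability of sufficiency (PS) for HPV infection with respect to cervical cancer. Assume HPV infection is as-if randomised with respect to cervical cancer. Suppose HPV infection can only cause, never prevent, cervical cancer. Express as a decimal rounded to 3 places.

p₁ = P(outcome | exposed) = 1957/2437 = 0.80304
p₀ = P(outcome | unexposed) = 998/3656 = 0.27298
Under exogeneity and monotonicity, PS = (p₁ − p₀) / (1 − p₀).
PS = (0.80304 − 0.27298) / (1 − 0.27298) = 0.53006 / 0.72702 ≈ 0.7291

PS ≈ 0.729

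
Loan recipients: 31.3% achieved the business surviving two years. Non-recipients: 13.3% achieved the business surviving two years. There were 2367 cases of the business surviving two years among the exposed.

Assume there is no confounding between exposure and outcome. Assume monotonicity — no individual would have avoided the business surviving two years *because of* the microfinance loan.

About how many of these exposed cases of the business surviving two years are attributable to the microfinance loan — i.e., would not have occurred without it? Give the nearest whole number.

about 1361 cases

p₁ = 0.313, p₀ = 0.133.
PN = (p₁ − p₀)/p₁ = (0.313 − 0.133) / 0.313 ≈ 0.57508.
Attributable cases ≈ PN × (exposed cases) = 0.57508 × 2367 ≈ 1361.21.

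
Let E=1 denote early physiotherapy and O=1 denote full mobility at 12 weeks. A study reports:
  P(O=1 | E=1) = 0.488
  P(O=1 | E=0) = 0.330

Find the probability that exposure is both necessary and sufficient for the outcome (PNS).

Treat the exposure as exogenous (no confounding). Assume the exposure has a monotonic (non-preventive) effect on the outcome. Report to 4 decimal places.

Let p₁ = 0.488, p₀ = 0.33.
Under exogeneity and monotonicity, PNS = p₁ − p₀.
PNS = 0.488 − 0.33 = 0.158

PNS ≈ 0.1580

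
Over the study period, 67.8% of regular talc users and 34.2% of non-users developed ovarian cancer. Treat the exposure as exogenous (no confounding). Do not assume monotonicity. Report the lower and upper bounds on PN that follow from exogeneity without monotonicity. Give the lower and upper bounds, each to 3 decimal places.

0.496 ≤ PN ≤ 0.971

p₁ = 0.678, p₀ = 0.342.
Under exogeneity alone the bounds on PN are max{0,(p₁−p₀)/p₁} ≤ PN ≤ min{1,(1−p₀)/p₁}.
  lower = (p₁ − p₀)/p₁ = 0.336 / 0.678 ≈ 0.4956
  upper = min{1, (1 − p₀)/p₁} = 0.658 / 0.678 ≈ 0.9705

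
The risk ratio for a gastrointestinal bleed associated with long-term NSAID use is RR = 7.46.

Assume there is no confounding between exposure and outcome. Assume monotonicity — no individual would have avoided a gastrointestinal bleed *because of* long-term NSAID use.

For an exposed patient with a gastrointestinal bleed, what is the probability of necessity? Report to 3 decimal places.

Under exogeneity and monotonicity, PN = (RR − 1) / RR = 1 − 1/RR.
PN = (7.46 − 1) / 7.46 = 6.46 / 7.46 ≈ 0.8660

PN ≈ 0.866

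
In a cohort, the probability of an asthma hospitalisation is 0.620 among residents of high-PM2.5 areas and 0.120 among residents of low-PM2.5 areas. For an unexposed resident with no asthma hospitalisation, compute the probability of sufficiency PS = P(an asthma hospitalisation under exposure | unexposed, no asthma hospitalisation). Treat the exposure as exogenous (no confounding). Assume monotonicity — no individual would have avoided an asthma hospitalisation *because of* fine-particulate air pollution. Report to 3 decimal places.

PS ≈ 0.568

Let p₁ = 0.62, p₀ = 0.12.
Under exogeneity and monotonicity, PS = (p₁ − p₀) / (1 − p₀).
PS = (0.62 − 0.12) / (1 − 0.12) = 0.5 / 0.88 ≈ 0.5682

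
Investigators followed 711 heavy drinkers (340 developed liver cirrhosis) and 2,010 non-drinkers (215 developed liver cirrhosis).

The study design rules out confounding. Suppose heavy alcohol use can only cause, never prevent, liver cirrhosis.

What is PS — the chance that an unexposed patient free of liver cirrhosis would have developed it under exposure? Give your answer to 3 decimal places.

p₁ = P(outcome | exposed) = 340/711 = 0.4782
p₀ = P(outcome | unexposed) = 215/2010 = 0.10697
Under exogeneity and monotonicity, PS = (p₁ − p₀) / (1 − p₀).
PS = (0.4782 − 0.10697) / (1 − 0.10697) = 0.37123 / 0.89303 ≈ 0.4157

PS ≈ 0.416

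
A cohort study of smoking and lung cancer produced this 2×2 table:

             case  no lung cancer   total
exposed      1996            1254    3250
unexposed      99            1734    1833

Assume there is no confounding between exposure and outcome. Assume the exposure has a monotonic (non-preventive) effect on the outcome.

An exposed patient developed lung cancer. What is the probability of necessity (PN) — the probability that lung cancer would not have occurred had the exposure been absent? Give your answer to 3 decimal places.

PN ≈ 0.912

p₁ = P(outcome | exposed) = 1996/3250 = 0.61415
p₀ = P(outcome | unexposed) = 99/1833 = 0.05401
Under exogeneity and monotonicity, PN = (p₁ − p₀) / p₁.
PN = (0.61415 − 0.05401) / 0.61415 = 0.56014 / 0.61415 ≈ 0.9121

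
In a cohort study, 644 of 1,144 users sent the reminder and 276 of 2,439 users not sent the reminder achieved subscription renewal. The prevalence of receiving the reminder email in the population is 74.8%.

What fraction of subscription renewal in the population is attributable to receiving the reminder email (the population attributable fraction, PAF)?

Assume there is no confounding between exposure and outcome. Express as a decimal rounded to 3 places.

p₁ = P(outcome | exposed) = 644/1144 = 0.56294
p₀ = P(outcome | unexposed) = 276/2439 = 0.11316
Overall risk P(Y=1) = π·p₁ + (1−π)·p₀ = 0.748×0.56294 + 0.252×0.11316 = 0.44959.
Under exogeneity, PAF = [P(Y=1) − p₀] / P(Y=1).
PAF = (0.44959 − 0.11316) / 0.44959 ≈ 0.7483

PAF ≈ 0.748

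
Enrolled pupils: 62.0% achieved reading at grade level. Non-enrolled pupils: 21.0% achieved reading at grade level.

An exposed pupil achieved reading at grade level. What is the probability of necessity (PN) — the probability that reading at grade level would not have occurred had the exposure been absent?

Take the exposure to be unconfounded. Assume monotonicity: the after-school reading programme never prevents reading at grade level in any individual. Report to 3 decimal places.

p₁ = 0.62, p₀ = 0.21.
Under exogeneity and monotonicity, PN = (p₁ − p₀) / p₁.
PN = (0.62 − 0.21) / 0.62 = 0.41 / 0.62 ≈ 0.6613

PN ≈ 0.661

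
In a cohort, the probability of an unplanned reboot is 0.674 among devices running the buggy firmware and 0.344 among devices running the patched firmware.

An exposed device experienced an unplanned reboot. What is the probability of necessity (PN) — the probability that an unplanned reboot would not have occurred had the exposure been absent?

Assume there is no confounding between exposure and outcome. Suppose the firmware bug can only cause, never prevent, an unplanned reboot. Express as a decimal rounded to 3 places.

PN ≈ 0.490

Let p₁ = 0.674, p₀ = 0.344.
Under exogeneity and monotonicity, PN = (p₁ − p₀) / p₁.
PN = (0.674 − 0.344) / 0.674 = 0.33 / 0.674 ≈ 0.4896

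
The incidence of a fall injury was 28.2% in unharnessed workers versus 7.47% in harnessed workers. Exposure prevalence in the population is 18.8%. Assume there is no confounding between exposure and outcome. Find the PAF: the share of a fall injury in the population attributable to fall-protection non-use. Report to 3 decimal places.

p₁ = 0.282, p₀ = 0.0747.
Overall risk P(Y=1) = π·p₁ + (1−π)·p₀ = 0.188×0.282 + 0.812×0.0747 = 0.11367.
Under exogeneity, PAF = [P(Y=1) − p₀] / P(Y=1).
PAF = (0.11367 − 0.0747) / 0.11367 ≈ 0.3428

PAF ≈ 0.343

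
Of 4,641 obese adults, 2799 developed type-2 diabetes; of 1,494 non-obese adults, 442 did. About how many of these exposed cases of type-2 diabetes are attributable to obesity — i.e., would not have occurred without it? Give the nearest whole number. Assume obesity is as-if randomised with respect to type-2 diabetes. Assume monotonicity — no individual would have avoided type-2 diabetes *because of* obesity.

p₁ = P(outcome | exposed) = 2799/4641 = 0.6031
p₀ = P(outcome | unexposed) = 442/1494 = 0.29585
PN = (p₁ − p₀)/p₁ = (0.6031 − 0.29585) / 0.6031 ≈ 0.50945.
Attributable cases ≈ PN × (exposed cases) = 0.50945 × 2799 ≈ 1425.96.

about 1426 cases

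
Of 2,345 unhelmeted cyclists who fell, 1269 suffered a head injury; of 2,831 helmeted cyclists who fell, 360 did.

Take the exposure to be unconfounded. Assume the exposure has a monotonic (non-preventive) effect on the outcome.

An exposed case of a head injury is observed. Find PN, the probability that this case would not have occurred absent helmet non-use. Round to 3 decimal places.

PN ≈ 0.765

p₁ = P(outcome | exposed) = 1269/2345 = 0.54115
p₀ = P(outcome | unexposed) = 360/2831 = 0.12716
Under exogeneity and monotonicity, PN = (p₁ − p₀) / p₁.
PN = (0.54115 − 0.12716) / 0.54115 = 0.41399 / 0.54115 ≈ 0.7650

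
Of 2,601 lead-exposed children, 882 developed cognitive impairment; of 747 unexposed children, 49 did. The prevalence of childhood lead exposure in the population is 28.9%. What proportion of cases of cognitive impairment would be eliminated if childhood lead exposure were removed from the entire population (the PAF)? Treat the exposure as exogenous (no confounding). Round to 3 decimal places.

p₁ = P(outcome | exposed) = 882/2601 = 0.3391
p₀ = P(outcome | unexposed) = 49/747 = 0.065596
Overall risk P(Y=1) = π·p₁ + (1−π)·p₀ = 0.289×0.3391 + 0.711×0.065596 = 0.14464.
Under exogeneity, PAF = [P(Y=1) − p₀] / P(Y=1).
PAF = (0.14464 − 0.065596) / 0.14464 ≈ 0.5465

PAF ≈ 0.546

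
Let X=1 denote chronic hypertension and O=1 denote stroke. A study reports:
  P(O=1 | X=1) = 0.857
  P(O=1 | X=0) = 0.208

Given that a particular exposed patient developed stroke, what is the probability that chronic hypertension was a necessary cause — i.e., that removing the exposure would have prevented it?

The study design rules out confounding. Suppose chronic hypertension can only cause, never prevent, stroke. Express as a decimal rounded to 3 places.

Let p₁ = 0.857, p₀ = 0.208.
Under exogeneity and monotonicity, PN = (p₁ − p₀) / p₁.
PN = (0.857 − 0.208) / 0.857 = 0.649 / 0.857 ≈ 0.7573

PN ≈ 0.757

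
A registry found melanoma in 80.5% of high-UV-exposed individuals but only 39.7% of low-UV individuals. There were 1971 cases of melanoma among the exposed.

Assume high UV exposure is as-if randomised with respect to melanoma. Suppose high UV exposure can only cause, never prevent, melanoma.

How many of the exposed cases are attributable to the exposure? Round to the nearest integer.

about 999 cases

p₁ = 0.805, p₀ = 0.397.
PN = (p₁ − p₀)/p₁ = (0.805 − 0.397) / 0.805 ≈ 0.50683.
Attributable cases ≈ PN × (exposed cases) = 0.50683 × 1971 ≈ 998.97.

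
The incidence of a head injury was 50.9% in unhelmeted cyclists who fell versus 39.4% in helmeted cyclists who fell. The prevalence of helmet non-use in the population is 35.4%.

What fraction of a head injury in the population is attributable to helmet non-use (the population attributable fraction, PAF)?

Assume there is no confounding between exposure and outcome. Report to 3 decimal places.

p₁ = 0.509, p₀ = 0.394.
Overall risk P(Y=1) = π·p₁ + (1−π)·p₀ = 0.354×0.509 + 0.646×0.394 = 0.43471.
Under exogeneity, PAF = [P(Y=1) − p₀] / P(Y=1).
PAF = (0.43471 − 0.394) / 0.43471 ≈ 0.0936

PAF ≈ 0.094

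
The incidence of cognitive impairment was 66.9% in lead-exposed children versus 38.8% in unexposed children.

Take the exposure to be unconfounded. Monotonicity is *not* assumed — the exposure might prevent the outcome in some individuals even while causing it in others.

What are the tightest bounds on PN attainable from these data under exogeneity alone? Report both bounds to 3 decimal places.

0.420 ≤ PN ≤ 0.915

p₁ = 0.669, p₀ = 0.388.
Under exogeneity alone the bounds on PN are max{0,(p₁−p₀)/p₁} ≤ PN ≤ min{1,(1−p₀)/p₁}.
  lower = (p₁ − p₀)/p₁ = 0.281 / 0.669 ≈ 0.4200
  upper = min{1, (1 − p₀)/p₁} = 0.612 / 0.669 ≈ 0.9148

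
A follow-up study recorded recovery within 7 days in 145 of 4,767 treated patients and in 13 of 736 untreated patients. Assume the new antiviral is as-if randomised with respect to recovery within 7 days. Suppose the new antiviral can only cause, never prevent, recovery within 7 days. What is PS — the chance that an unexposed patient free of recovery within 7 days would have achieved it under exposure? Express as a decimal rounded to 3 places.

PS ≈ 0.013

p₁ = P(outcome | exposed) = 145/4767 = 0.030417
p₀ = P(outcome | unexposed) = 13/736 = 0.017663
Under exogeneity and monotonicity, PS = (p₁ − p₀) / (1 − p₀).
PS = (0.030417 − 0.017663) / (1 − 0.017663) = 0.012754 / 0.98234 ≈ 0.0130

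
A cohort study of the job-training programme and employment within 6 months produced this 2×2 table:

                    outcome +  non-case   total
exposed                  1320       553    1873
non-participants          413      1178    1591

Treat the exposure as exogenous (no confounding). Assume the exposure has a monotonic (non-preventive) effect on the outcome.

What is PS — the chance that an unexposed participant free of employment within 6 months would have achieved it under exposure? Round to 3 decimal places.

PS ≈ 0.601

p₁ = P(outcome | exposed) = 1320/1873 = 0.70475
p₀ = P(outcome | unexposed) = 413/1591 = 0.25959
Under exogeneity and monotonicity, PS = (p₁ − p₀)/(1 − p₀).
PS = (0.70475 − 0.25959) / 0.74041 ≈ 0.6012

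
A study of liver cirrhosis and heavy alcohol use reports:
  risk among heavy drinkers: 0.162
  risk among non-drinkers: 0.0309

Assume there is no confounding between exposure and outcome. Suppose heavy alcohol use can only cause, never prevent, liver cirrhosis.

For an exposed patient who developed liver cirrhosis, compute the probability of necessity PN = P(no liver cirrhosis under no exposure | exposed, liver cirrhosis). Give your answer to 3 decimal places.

Let p₁ = 0.162, p₀ = 0.0309.
Under exogeneity and monotonicity, PN = (p₁ − p₀) / p₁.
PN = (0.162 − 0.0309) / 0.162 = 0.1311 / 0.162 ≈ 0.8093

PN ≈ 0.809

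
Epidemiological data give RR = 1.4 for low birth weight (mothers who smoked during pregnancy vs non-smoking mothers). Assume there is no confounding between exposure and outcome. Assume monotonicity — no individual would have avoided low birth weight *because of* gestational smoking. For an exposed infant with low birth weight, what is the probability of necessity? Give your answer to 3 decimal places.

PN ≈ 0.286

Under exogeneity and monotonicity, PN = (RR − 1) / RR = 1 − 1/RR.
PN = (1.4 − 1) / 1.4 = 0.4 / 1.4 ≈ 0.2857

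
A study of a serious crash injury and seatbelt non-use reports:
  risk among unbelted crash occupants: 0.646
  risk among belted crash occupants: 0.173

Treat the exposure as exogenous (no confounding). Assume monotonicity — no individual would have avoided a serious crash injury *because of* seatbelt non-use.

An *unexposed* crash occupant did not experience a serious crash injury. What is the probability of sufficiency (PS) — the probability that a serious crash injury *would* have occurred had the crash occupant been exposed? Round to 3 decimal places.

Let p₁ = 0.646, p₀ = 0.173.
Under exogeneity and monotonicity, PS = (p₁ − p₀) / (1 − p₀).
PS = (0.646 − 0.173) / (1 − 0.173) = 0.473 / 0.827 ≈ 0.5719

PS ≈ 0.572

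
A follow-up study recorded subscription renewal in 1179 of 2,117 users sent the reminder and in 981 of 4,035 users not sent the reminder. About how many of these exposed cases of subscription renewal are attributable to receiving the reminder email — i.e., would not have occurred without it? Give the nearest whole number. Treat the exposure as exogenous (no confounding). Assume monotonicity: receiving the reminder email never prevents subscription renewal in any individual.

p₁ = P(outcome | exposed) = 1179/2117 = 0.55692
p₀ = P(outcome | unexposed) = 981/4035 = 0.24312
PN = (p₁ − p₀)/p₁ = (0.55692 − 0.24312) / 0.55692 ≈ 0.56345.
Attributable cases ≈ PN × (exposed cases) = 0.56345 × 1179 ≈ 664.31.

about 664 cases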